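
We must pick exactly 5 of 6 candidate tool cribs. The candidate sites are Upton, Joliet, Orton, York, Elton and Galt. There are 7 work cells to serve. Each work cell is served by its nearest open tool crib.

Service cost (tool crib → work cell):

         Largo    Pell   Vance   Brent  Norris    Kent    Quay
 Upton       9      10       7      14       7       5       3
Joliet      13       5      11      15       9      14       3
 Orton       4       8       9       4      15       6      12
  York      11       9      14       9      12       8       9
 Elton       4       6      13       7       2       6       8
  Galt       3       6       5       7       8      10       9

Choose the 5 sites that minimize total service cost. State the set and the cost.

Choose Upton, Joliet, Orton, Elton and Galt; total service cost 27.

With exactly 5 open, each work cell uses its cheapest among the chosen.
{Upton, Joliet, Orton, Elton, Galt}: Largo→Galt 3, Pell→Joliet 5, Vance→Galt 5, Brent→Orton 4, Norris→Elton 2, Kent→Upton 5, Quay→Upton 3. Service cost 27.
{Upton, Orton, York, Elton, Galt}: service cost 28
{Joliet, Orton, York, Elton, Galt}: service cost 28
Among all 6 size-5 choices, {Upton, Joliet, Orton, Elton, Galt} is lowest.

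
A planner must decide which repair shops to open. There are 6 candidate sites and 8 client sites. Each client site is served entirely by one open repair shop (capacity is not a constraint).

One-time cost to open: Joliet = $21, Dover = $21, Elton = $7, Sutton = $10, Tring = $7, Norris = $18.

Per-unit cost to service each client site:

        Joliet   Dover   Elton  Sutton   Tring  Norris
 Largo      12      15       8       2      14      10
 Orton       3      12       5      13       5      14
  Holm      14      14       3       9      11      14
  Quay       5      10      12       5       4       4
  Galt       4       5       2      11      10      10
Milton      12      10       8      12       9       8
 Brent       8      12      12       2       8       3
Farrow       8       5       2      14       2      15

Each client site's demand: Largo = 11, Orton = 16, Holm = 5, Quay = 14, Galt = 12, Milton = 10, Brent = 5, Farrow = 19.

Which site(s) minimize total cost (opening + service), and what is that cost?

For any fixed open set, each client site goes to its cheapest open site; total = fixed + service.
{Joliet, Elton, Sutton, Tring}: Largo→Sutton 2·11=22, Orton→Joliet 3·16=48, Holm→Elton 3·5=15, Quay→Tring 4·14=56, Galt→Elton 2·12=24, Milton→Elton 8·10=80, Brent→Sutton 2·5=10, Farrow→Elton 2·19=38. Service 293; fixed 45; total 338.
{Joliet, Elton, Sutton}: service 307 + fixed 38 = 345
{Joliet, Elton, Sutton, Norris}: service 293 + fixed 56 = 349
{Joliet, Dover, Elton, Sutton, Tring, Norris}: service 293 + fixed 84 = 377
No other subset beats 338.

Open Joliet, Elton, Sutton and Tring; minimum total cost 338.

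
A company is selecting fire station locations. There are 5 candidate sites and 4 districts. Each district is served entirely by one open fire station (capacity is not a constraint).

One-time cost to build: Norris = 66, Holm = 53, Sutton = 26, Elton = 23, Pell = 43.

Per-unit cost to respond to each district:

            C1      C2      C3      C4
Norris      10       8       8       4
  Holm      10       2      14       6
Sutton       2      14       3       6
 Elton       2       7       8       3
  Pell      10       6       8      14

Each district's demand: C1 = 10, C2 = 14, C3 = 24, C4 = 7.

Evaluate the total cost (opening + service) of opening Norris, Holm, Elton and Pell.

Each district is assigned to its cheapest site among the open ones.
{Norris, Holm, Elton, Pell}: C1→Elton 2·10=20, C2→Holm 2·14=28, C3→Norris 8·24=192, C4→Elton 3·7=21. Service 261; fixed 185; total 446.

Total cost: 446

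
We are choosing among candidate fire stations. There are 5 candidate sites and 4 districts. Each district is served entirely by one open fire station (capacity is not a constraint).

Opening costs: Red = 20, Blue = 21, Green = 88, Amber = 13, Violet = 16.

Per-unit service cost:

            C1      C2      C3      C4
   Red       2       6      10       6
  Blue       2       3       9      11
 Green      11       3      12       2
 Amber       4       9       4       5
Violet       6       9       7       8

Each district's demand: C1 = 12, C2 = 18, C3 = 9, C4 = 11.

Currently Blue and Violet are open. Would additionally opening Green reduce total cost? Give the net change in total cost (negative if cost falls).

No — net change +22 (cost rises by 22).

Current service cost with {Blue, Violet}: 229.
Adding Green: each district re-picks its cheapest; new service cost 163, saving 66.
Extra fixed cost: 88. Net change = 88 − 66 = 22.
(Totals: 266 → 288.)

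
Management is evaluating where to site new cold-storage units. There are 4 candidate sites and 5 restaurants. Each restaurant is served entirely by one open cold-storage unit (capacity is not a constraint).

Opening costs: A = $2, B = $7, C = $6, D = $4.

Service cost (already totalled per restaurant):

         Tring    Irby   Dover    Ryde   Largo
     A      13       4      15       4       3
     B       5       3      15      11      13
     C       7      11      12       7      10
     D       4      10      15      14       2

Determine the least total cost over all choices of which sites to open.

For any fixed open set, each restaurant goes to its cheapest open site; total = fixed + service.
{A, D}: Tring→D 4, Irby→A 4, Dover→A 15, Ryde→A 4, Largo→D 2. Service 29; fixed 6; total 35.
{A, C}: service 30 + fixed 8 = 38
{A, C, D}: service 26 + fixed 12 = 38
{A, B, C, D}: service 25 + fixed 19 = 44
(All 15 nonempty subsets were checked; A and D is lowest.)

Minimum total cost: 35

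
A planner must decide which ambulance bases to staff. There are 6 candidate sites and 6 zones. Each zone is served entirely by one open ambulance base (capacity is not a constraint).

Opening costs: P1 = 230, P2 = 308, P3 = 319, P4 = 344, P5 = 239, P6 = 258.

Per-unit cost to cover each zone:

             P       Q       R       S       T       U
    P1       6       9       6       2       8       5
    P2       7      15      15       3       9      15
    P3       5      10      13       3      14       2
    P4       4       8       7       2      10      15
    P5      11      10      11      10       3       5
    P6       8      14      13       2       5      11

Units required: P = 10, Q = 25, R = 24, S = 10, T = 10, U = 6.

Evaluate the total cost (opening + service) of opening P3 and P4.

Total cost: 1203

Each zone is assigned to its cheapest site among the open ones.
{P3, P4}: P→P4 4·10=40, Q→P4 8·25=200, R→P4 7·24=168, S→P4 2·10=20, T→P4 10·10=100, U→P3 2·6=12. Service 540; fixed 663; total 1203.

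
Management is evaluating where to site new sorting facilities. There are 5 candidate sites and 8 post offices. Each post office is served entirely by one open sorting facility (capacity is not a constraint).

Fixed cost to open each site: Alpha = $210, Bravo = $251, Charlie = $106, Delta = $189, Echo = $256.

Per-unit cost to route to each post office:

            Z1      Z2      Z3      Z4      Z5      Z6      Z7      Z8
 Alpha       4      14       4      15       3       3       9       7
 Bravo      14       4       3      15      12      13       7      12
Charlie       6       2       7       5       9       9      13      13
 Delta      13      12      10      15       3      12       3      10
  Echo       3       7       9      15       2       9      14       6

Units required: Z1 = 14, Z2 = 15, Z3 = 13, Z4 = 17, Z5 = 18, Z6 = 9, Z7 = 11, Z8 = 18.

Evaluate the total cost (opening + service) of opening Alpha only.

Total cost: 1089

Each post office is assigned to its cheapest site among the open ones.
{Alpha}: Z1→Alpha 4·14=56, Z2→Alpha 14·15=210, Z3→Alpha 4·13=52, Z4→Alpha 15·17=255, Z5→Alpha 3·18=54, Z6→Alpha 3·9=27, Z7→Alpha 9·11=99, Z8→Alpha 7·18=126. Service 879; fixed 210; total 1089.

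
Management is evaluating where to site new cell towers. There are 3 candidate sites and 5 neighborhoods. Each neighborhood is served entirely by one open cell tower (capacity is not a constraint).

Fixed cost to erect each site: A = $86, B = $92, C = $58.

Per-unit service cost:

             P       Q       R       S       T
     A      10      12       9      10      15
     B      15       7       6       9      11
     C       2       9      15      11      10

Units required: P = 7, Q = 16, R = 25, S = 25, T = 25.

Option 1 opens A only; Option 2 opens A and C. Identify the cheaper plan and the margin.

Option 2 is cheaper by 171.

Option 1: {A}: P→A 10·7=70, Q→A 12·16=192, R→A 9·25=225, S→A 10·25=250, T→A 15·25=375. Service 1112; fixed 86; total 1198.
Option 2: {A, C}: P→C 2·7=14, Q→C 9·16=144, R→A 9·25=225, S→A 10·25=250, T→C 10·25=250. Service 883; fixed 144; total 1027.
Difference: |1198 − 1027| = 171.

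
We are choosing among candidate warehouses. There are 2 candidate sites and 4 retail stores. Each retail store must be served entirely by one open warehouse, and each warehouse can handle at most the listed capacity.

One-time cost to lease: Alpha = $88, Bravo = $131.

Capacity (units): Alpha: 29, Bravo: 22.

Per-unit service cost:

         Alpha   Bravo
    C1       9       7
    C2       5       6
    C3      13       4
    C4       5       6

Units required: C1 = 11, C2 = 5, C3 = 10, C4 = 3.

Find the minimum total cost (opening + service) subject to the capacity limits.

Open {Alpha}: C1→Alpha 9·11=99, C2→Alpha 5·5=25, C3→Alpha 13·10=130, C4→Alpha 5·3=15.
Loads: Alpha carries 29/29. Service 269; fixed 88; total 357.
Next best feasible plan costs 376.

Minimum total cost: 357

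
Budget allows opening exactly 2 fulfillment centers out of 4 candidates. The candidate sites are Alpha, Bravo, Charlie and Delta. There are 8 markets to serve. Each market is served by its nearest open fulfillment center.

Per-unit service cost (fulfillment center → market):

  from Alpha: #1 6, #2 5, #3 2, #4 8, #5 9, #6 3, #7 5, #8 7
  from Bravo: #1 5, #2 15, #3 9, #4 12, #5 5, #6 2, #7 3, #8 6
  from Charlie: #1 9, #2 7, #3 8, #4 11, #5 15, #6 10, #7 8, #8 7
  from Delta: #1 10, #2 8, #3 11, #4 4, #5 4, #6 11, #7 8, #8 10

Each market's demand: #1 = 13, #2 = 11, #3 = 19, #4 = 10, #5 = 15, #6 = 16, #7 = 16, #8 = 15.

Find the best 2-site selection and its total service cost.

With exactly 2 open, each market uses its cheapest among the chosen.
{Alpha, Bravo}: #1→Bravo 5·13=65, #2→Alpha 5·11=55, #3→Alpha 2·19=38, #4→Alpha 8·10=80, #5→Bravo 5·15=75, #6→Bravo 2·16=32, #7→Bravo 3·16=48, #8→Bravo 6·15=90. Service cost 483.
{Alpha, Delta}: service cost 504
{Bravo, Delta}: service cost 594
Among all 6 size-2 choices, {Alpha, Bravo} is lowest.

Choose Alpha and Bravo; total service cost 483.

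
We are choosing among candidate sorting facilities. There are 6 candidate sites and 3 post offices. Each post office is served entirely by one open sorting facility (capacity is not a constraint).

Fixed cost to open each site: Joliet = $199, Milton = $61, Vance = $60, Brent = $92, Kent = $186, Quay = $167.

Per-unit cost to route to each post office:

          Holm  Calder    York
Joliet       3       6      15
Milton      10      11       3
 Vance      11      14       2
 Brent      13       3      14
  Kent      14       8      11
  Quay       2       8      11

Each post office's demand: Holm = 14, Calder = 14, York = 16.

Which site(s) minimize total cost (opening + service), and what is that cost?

For any fixed open set, each post office goes to its cheapest open site; total = fixed + service.
{Vance, Brent}: Holm→Vance 11·14=154, Calder→Brent 3·14=42, York→Vance 2·16=32. Service 228; fixed 152; total 380.
{Milton, Brent}: service 230 + fixed 153 = 383
{Vance, Quay}: service 172 + fixed 227 = 399
{Joliet, Milton, Vance, Brent, Kent, Quay}: service 102 + fixed 765 = 867
No other subset beats 380.

Open Vance and Brent; minimum total cost 380.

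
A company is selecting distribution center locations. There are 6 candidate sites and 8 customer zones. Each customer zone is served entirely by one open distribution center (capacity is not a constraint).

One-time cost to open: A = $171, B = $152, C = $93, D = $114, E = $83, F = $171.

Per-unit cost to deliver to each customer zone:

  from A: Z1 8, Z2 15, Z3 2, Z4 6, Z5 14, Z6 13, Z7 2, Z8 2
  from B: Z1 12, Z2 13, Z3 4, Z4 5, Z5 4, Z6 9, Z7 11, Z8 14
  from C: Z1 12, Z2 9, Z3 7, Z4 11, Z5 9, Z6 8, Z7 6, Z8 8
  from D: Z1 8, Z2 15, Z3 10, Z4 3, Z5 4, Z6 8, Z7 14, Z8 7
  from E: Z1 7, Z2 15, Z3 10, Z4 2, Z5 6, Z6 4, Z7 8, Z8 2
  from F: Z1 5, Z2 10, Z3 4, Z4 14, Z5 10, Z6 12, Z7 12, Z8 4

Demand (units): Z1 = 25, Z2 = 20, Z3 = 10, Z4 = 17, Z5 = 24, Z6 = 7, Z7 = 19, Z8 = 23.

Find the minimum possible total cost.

For any fixed open set, each customer zone goes to its cheapest open site; total = fixed + service.
{C, E}: Z1→E 7·25=175, Z2→C 9·20=180, Z3→C 7·10=70, Z4→E 2·17=34, Z5→E 6·24=144, Z6→E 4·7=28, Z7→C 6·19=114, Z8→E 2·23=46. Service 791; fixed 176; total 967.
{A, C, E}: service 665 + fixed 347 = 1012
{E, F}: service 769 + fixed 254 = 1023
{A, B, C, D, E, F}: service 567 + fixed 784 = 1351
No other subset beats 967.

Minimum total cost: 967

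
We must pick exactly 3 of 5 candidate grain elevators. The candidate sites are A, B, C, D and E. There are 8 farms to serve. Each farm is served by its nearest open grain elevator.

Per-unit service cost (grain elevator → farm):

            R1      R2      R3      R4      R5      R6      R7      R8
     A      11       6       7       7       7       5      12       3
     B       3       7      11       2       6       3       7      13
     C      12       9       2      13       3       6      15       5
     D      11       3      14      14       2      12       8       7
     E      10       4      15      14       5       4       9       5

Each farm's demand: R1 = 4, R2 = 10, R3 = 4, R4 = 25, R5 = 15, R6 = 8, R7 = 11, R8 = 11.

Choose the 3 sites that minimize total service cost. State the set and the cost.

With exactly 3 open, each farm uses its cheapest among the chosen.
{A, B, D}: R1→B 3·4=12, R2→D 3·10=30, R3→A 7·4=28, R4→B 2·25=50, R5→D 2·15=30, R6→B 3·8=24, R7→B 7·11=77, R8→A 3·11=33. Service cost 284.
{B, C, D}: service cost 286
{A, B, C}: service cost 309
Among all 10 size-3 choices, {A, B, D} is lowest.

Choose A, B and D; total service cost 284.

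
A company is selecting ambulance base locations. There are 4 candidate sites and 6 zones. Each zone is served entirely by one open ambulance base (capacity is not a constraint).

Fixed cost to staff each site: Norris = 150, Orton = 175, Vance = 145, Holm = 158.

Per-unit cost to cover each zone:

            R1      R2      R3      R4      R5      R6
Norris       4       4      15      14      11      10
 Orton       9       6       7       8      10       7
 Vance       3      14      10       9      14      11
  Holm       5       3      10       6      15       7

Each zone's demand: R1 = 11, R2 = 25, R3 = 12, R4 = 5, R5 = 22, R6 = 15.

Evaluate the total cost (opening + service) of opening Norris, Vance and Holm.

Total cost: 1058

Each zone is assigned to its cheapest site among the open ones.
{Norris, Vance, Holm}: R1→Vance 3·11=33, R2→Holm 3·25=75, R3→Vance 10·12=120, R4→Holm 6·5=30, R5→Norris 11·22=242, R6→Holm 7·15=105. Service 605; fixed 453; total 1058.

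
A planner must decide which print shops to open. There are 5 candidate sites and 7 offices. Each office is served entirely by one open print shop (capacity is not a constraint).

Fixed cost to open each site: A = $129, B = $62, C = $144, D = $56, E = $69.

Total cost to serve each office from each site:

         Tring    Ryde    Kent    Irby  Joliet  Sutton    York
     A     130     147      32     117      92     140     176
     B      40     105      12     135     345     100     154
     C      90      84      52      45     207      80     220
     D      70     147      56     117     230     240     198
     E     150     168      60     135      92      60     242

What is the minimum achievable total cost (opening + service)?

Minimum total cost: 729

For any fixed open set, each office goes to its cheapest open site; total = fixed + service.
{B, E}: Tring→B 40, Ryde→B 105, Kent→B 12, Irby→B 135, Joliet→E 92, Sutton→E 60, York→B 154. Service 598; fixed 131; total 729.
{B, C, E}: Tring→B 40, Ryde→C 84, Kent→B 12, Irby→C 45, Joliet→E 92, Sutton→E 60, York→B 154. Service 487; fixed 275; total 762.
{B, D, E}: service 580 + fixed 187 = 767
{A, B, C, D, E}: service 487 + fixed 460 = 947
No other subset beats 729.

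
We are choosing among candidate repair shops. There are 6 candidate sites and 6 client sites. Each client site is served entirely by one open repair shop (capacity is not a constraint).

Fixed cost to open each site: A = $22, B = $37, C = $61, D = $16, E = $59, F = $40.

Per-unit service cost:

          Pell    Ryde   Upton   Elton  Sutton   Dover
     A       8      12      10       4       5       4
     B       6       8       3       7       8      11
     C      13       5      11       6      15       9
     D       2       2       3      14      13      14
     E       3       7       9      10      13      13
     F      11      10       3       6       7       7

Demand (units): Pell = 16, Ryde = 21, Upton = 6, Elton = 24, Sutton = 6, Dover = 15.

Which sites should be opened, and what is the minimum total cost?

Open A and D; minimum total cost 316.

For any fixed open set, each client site goes to its cheapest open site; total = fixed + service.
{A, D}: Pell→D 2·16=32, Ryde→D 2·21=42, Upton→D 3·6=18, Elton→A 4·24=96, Sutton→A 5·6=30, Dover→A 4·15=60. Service 278; fixed 38; total 316.
{A, B, D}: service 278 + fixed 75 = 353
{A, D, F}: Pell→D 2·16=32, Ryde→D 2·21=42, Upton→D 3·6=18, Elton→A 4·24=96, Sutton→A 5·6=30, Dover→A 4·15=60. Service 278; fixed 78; total 356.
{A, B, C, D, E, F}: service 278 + fixed 235 = 513
No other subset beats 316.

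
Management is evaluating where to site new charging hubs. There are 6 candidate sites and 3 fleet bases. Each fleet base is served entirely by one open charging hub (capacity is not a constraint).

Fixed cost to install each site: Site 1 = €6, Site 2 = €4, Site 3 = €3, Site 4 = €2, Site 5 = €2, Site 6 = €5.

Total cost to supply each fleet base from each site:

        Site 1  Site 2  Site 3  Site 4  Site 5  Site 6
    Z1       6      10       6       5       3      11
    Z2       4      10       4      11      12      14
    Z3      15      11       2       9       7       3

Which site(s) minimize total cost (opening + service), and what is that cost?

Open Site 3 and Site 5; minimum total cost 14.

For any fixed open set, each fleet base goes to its cheapest open site; total = fixed + service.
{Site 3, Site 5}: Z1→Site 5 3, Z2→Site 3 4, Z3→Site 3 2. Service 9; fixed 5; total 14.
{Site 3}: service 12 + fixed 3 = 15
{Site 3, Site 4}: Z1→Site 4 5, Z2→Site 3 4, Z3→Site 3 2. Service 11; fixed 5; total 16.
{Site 1, Site 2, Site 3, Site 4, Site 5, Site 6}: Z1→Site 5 3, Z2→Site 1 4, Z3→Site 3 2. Service 9; fixed 22; total 31.
No other subset beats 14.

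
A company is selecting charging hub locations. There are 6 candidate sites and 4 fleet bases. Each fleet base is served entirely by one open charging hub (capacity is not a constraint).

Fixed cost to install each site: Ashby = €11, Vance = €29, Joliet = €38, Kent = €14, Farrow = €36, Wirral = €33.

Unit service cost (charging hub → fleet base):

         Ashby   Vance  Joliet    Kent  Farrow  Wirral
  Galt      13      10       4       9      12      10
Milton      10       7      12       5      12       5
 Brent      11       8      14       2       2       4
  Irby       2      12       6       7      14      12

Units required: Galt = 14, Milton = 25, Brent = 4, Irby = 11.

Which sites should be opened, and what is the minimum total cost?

Open Ashby, Joliet and Kent; minimum total cost 274.

For any fixed open set, each fleet base goes to its cheapest open site; total = fixed + service.
{Ashby, Joliet, Kent}: Galt→Joliet 4·14=56, Milton→Kent 5·25=125, Brent→Kent 2·4=8, Irby→Ashby 2·11=22. Service 211; fixed 63; total 274.
{Ashby, Joliet, Wirral}: Galt→Joliet 4·14=56, Milton→Wirral 5·25=125, Brent→Wirral 4·4=16, Irby→Ashby 2·11=22. Service 219; fixed 82; total 301.
{Ashby, Vance, Joliet, Kent}: service 211 + fixed 92 = 303
{Ashby, Vance, Joliet, Kent, Farrow, Wirral}: service 211 + fixed 161 = 372
No other subset beats 274.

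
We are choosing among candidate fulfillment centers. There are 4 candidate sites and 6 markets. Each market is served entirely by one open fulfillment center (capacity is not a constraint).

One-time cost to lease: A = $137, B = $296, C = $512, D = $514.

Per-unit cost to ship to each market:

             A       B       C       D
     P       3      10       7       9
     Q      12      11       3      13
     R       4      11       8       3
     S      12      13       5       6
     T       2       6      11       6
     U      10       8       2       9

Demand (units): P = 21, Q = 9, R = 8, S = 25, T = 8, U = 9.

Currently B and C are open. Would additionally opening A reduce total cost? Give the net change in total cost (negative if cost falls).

Current service cost with {B, C}: 429.
Adding A: each market re-picks its cheapest; new service cost 281, saving 148.
Extra fixed cost: 137. Net change = 137 − 148 = -11.
(Totals: 1237 → 1226.)

Yes — net change −11 (cost falls by 11).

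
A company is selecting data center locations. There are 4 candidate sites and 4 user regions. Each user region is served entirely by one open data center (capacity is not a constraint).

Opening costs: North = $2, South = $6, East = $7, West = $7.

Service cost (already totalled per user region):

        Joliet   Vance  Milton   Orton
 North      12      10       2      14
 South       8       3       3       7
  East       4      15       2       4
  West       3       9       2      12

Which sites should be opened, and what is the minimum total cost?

For any fixed open set, each user region goes to its cheapest open site; total = fixed + service.
{South, East}: Joliet→East 4, Vance→South 3, Milton→East 2, Orton→East 4. Service 13; fixed 13; total 26.
{South}: Joliet→South 8, Vance→South 3, Milton→South 3, Orton→South 7. Service 21; fixed 6; total 27.
{North, South}: Joliet→South 8, Vance→South 3, Milton→North 2, Orton→South 7. Service 20; fixed 8; total 28.
{North, South, East, West}: service 12 + fixed 22 = 34
(All 15 nonempty subsets were checked; South and East is lowest.)

Open South and East; minimum total cost 26.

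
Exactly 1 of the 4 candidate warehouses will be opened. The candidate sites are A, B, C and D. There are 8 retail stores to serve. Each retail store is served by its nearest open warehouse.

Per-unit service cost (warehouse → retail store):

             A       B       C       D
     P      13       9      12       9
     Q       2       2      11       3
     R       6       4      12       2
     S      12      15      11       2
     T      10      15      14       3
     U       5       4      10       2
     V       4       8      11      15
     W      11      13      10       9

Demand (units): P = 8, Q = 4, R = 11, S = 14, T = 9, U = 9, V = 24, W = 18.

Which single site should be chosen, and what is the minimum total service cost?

Choose D only; total service cost 701.

With exactly 1 open, each retail store uses its cheapest among the chosen.
{D}: P→D 9·8=72, Q→D 3·4=12, R→D 2·11=22, S→D 2·14=28, T→D 3·9=27, U→D 2·9=18, V→D 15·24=360, W→D 9·18=162. Service cost 701.
{A}: service cost 775
{B}: service cost 931
Among all 4 size-1 choices, {D} is lowest.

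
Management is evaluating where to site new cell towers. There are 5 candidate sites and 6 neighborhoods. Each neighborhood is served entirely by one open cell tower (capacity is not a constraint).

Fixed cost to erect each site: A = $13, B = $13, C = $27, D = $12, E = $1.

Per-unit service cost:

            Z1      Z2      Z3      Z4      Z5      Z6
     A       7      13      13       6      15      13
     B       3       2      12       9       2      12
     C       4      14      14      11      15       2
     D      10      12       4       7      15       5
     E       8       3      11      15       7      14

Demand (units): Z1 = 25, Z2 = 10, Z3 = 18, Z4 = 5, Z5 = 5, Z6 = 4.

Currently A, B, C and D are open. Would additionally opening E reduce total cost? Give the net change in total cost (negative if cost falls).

Current service cost with {A, B, C, D}: 215.
Adding E: each neighborhood re-picks its cheapest; new service cost 215, saving 0.
Extra fixed cost: 1. Net change = 1 − 0 = 1.
(Totals: 280 → 281.)

No — net change +1 (cost rises by 1).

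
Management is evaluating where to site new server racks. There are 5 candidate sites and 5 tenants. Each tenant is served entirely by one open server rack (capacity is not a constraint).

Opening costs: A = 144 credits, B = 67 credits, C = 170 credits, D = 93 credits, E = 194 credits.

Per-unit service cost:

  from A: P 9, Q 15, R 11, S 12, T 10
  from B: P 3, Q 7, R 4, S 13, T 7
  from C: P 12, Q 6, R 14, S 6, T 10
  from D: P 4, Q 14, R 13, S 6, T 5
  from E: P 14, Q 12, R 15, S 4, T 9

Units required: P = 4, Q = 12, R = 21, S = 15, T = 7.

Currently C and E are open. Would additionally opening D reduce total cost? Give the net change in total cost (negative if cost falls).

No — net change +12 (cost rises by 12).

Current service cost with {C, E}: 537.
Adding D: each tenant re-picks its cheapest; new service cost 456, saving 81.
Extra fixed cost: 93. Net change = 93 − 81 = 12.
(Totals: 901 → 913.)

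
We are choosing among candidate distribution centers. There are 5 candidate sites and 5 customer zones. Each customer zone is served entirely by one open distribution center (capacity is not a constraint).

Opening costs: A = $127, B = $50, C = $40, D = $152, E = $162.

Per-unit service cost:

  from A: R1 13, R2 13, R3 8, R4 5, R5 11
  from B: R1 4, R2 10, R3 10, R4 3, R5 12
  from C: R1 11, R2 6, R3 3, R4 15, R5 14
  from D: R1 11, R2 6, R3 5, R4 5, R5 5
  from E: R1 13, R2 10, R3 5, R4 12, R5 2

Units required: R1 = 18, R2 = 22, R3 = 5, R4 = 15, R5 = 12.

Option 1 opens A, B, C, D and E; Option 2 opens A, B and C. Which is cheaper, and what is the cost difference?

Option 1: {A, B, C, D, E}: R1→B 4·18=72, R2→C 6·22=132, R3→C 3·5=15, R4→B 3·15=45, R5→E 2·12=24. Service 288; fixed 531; total 819.
Option 2: {A, B, C}: R1→B 4·18=72, R2→C 6·22=132, R3→C 3·5=15, R4→B 3·15=45, R5→A 11·12=132. Service 396; fixed 217; total 613.
Difference: |819 − 613| = 206.

Option 2 is cheaper by 206.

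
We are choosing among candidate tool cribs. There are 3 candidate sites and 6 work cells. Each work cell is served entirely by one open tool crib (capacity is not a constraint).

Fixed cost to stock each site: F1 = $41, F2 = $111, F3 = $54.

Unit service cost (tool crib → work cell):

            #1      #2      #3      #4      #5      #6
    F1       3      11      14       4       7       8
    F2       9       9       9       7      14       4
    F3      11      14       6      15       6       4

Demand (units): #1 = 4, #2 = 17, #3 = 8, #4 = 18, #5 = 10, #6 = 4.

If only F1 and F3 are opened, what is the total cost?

Each work cell is assigned to its cheapest site among the open ones.
{F1, F3}: #1→F1 3·4=12, #2→F1 11·17=187, #3→F3 6·8=48, #4→F1 4·18=72, #5→F3 6·10=60, #6→F3 4·4=16. Service 395; fixed 95; total 490.

Total cost: 490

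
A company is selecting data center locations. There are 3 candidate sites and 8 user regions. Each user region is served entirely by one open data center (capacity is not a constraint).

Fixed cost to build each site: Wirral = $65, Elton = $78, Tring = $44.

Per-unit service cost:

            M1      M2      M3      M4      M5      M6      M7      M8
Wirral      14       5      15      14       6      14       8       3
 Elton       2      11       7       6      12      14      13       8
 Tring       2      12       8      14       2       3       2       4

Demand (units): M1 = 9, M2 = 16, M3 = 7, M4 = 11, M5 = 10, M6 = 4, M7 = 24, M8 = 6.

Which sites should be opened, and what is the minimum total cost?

Open Wirral, Elton and Tring; minimum total cost 498.

For any fixed open set, each user region goes to its cheapest open site; total = fixed + service.
{Wirral, Elton, Tring}: M1→Elton 2·9=18, M2→Wirral 5·16=80, M3→Elton 7·7=49, M4→Elton 6·11=66, M5→Tring 2·10=20, M6→Tring 3·4=12, M7→Tring 2·24=48, M8→Wirral 3·6=18. Service 311; fixed 187; total 498.
{Wirral, Tring}: service 406 + fixed 109 = 515
{Elton, Tring}: service 413 + fixed 122 = 535
{Tring}: service 524 + fixed 44 = 568
(All 7 nonempty subsets were checked; Wirral, Elton and Tring is lowest.)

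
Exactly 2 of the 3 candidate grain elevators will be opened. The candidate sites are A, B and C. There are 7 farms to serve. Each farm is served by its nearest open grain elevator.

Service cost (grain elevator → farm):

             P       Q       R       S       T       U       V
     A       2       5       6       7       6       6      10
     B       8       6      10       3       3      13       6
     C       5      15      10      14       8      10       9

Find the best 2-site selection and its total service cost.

Choose A and B; total service cost 31.

With exactly 2 open, each farm uses its cheapest among the chosen.
{A, B}: P→A 2, Q→A 5, R→A 6, S→B 3, T→B 3, U→A 6, V→B 6. Service cost 31.
{A, C}: service cost 41
{B, C}: service cost 43
Among all 3 size-2 choices, {A, B} is lowest.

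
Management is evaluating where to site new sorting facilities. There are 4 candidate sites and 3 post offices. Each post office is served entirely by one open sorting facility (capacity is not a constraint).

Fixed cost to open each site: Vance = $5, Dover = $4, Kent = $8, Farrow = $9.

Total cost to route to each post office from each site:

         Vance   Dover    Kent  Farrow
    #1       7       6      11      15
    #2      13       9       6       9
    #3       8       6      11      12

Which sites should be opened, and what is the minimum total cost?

Open Dover only; minimum total cost 25.

For any fixed open set, each post office goes to its cheapest open site; total = fixed + service.
{Dover}: #1→Dover 6, #2→Dover 9, #3→Dover 6. Service 21; fixed 4; total 25.
{Vance, Dover}: service 21 + fixed 9 = 30
{Dover, Kent}: #1→Dover 6, #2→Kent 6, #3→Dover 6. Service 18; fixed 12; total 30.
{Vance, Dover, Kent, Farrow}: #1→Dover 6, #2→Kent 6, #3→Dover 6. Service 18; fixed 26; total 44.
No other subset beats 25.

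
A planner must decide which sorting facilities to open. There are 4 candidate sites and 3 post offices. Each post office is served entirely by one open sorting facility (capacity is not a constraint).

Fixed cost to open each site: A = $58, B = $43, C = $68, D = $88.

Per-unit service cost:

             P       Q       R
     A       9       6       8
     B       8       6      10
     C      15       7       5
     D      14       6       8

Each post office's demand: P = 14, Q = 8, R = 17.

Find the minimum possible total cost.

For any fixed open set, each post office goes to its cheapest open site; total = fixed + service.
{B, C}: P→B 8·14=112, Q→B 6·8=48, R→C 5·17=85. Service 245; fixed 111; total 356.
{A}: service 310 + fixed 58 = 368
{B}: service 330 + fixed 43 = 373
{A, B, C, D}: P→B 8·14=112, Q→A 6·8=48, R→C 5·17=85. Service 245; fixed 257; total 502.
No other subset beats 356.

Minimum total cost: 356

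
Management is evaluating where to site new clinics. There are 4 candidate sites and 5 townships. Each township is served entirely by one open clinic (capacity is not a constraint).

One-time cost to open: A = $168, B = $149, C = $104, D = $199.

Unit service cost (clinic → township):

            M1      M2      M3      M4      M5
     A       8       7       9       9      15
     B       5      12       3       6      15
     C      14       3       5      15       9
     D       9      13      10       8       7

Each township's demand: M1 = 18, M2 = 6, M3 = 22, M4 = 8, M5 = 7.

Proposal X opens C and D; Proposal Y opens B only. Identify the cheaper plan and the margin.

Proposal X: {C, D}: M1→D 9·18=162, M2→C 3·6=18, M3→C 5·22=110, M4→D 8·8=64, M5→D 7·7=49. Service 403; fixed 303; total 706.
Proposal Y: {B}: M1→B 5·18=90, M2→B 12·6=72, M3→B 3·22=66, M4→B 6·8=48, M5→B 15·7=105. Service 381; fixed 149; total 530.
Difference: |706 − 530| = 176.

Proposal Y is cheaper by 176.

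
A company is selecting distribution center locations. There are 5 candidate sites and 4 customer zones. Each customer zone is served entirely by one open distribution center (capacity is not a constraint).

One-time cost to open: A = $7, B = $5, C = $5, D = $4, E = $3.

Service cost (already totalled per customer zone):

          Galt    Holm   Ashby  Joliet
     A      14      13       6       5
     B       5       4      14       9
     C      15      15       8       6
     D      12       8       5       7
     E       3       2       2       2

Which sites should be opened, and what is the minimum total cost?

For any fixed open set, each customer zone goes to its cheapest open site; total = fixed + service.
{E}: Galt→E 3, Holm→E 2, Ashby→E 2, Joliet→E 2. Service 9; fixed 3; total 12.
{D, E}: service 9 + fixed 7 = 16
{B, E}: service 9 + fixed 8 = 17
{A, B, C, D, E}: service 9 + fixed 24 = 33
No other subset beats 12.

Open E only; minimum total cost 12.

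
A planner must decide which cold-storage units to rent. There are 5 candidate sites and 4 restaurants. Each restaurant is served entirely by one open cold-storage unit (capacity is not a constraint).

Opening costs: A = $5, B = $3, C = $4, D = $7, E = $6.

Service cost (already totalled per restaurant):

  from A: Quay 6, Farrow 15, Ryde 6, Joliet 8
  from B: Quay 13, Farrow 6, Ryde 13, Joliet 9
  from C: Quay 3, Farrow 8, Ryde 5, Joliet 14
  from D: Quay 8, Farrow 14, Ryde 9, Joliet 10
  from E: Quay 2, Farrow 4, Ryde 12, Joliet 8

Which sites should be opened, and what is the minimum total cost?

Open C and E; minimum total cost 29.

For any fixed open set, each restaurant goes to its cheapest open site; total = fixed + service.
{C, E}: Quay→E 2, Farrow→E 4, Ryde→C 5, Joliet→E 8. Service 19; fixed 10; total 29.
{B, C}: Quay→C 3, Farrow→B 6, Ryde→C 5, Joliet→B 9. Service 23; fixed 7; total 30.
{A, E}: service 20 + fixed 11 = 31
{A, B, C, D, E}: service 19 + fixed 25 = 44
No other subset beats 29.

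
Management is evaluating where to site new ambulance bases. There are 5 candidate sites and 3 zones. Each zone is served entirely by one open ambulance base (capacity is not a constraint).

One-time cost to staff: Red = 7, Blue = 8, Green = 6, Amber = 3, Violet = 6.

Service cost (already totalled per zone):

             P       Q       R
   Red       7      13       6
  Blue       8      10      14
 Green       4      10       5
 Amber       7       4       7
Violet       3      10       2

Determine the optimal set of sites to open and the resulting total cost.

For any fixed open set, each zone goes to its cheapest open site; total = fixed + service.
{Amber, Violet}: P→Violet 3, Q→Amber 4, R→Violet 2. Service 9; fixed 9; total 18.
{Amber}: P→Amber 7, Q→Amber 4, R→Amber 7. Service 18; fixed 3; total 21.
{Violet}: P→Violet 3, Q→Violet 10, R→Violet 2. Service 15; fixed 6; total 21.
{Red, Blue, Green, Amber, Violet}: service 9 + fixed 30 = 39
No other subset beats 18.

Open Amber and Violet; minimum total cost 18.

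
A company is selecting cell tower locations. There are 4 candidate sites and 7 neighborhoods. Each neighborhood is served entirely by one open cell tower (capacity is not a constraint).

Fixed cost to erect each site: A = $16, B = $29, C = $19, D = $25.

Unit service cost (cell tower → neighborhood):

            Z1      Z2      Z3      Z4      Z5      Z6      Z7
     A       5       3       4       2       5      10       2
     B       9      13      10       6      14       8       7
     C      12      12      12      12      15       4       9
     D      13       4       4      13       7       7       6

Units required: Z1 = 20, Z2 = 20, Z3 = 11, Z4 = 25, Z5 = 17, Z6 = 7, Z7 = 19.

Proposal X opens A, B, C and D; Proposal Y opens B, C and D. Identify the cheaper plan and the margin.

Proposal X: {A, B, C, D}: Z1→A 5·20=100, Z2→A 3·20=60, Z3→A 4·11=44, Z4→A 2·25=50, Z5→A 5·17=85, Z6→C 4·7=28, Z7→A 2·19=38. Service 405; fixed 89; total 494.
Proposal Y: {B, C, D}: Z1→B 9·20=180, Z2→D 4·20=80, Z3→D 4·11=44, Z4→B 6·25=150, Z5→D 7·17=119, Z6→C 4·7=28, Z7→D 6·19=114. Service 715; fixed 73; total 788.
Difference: |494 − 788| = 294.

Proposal X is cheaper by 294.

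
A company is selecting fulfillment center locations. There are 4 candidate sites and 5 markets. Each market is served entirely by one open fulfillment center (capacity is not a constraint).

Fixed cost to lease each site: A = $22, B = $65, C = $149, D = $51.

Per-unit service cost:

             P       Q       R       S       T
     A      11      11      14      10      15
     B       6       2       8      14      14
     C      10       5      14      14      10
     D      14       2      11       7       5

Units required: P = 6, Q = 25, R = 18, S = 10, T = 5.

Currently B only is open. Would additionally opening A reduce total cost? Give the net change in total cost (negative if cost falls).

Current service cost with {B}: 440.
Adding A: each market re-picks its cheapest; new service cost 400, saving 40.
Extra fixed cost: 22. Net change = 22 − 40 = -18.
(Totals: 505 → 487.)

Yes — net change −18 (cost falls by 18).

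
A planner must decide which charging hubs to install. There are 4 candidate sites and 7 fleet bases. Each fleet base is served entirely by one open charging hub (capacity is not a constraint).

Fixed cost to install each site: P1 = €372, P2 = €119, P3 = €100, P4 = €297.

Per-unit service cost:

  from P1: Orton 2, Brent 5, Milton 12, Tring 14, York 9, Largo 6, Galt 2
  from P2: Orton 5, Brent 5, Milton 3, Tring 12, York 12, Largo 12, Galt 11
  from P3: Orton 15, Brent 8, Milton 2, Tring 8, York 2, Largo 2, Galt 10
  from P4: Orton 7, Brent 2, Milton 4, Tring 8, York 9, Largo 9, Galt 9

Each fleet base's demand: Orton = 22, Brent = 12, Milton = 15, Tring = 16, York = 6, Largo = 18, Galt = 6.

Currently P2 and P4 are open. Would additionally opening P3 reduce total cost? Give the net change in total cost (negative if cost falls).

Current service cost with {P2, P4}: 577.
Adding P3: each fleet base re-picks its cheapest; new service cost 394, saving 183.
Extra fixed cost: 100. Net change = 100 − 183 = -83.
(Totals: 993 → 910.)

Yes — net change −83 (cost falls by 83).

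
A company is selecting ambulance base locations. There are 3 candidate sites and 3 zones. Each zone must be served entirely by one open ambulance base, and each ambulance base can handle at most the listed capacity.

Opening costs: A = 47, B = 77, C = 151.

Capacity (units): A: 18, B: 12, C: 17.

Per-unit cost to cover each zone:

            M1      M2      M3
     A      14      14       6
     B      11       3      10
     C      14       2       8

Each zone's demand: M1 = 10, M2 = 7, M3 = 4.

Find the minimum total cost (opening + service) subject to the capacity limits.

Open {A, B}: M1→A 14·10=140, M2→B 3·7=21, M3→A 6·4=24.
Loads: A carries 14/18, B carries 7/12. Service 185; fixed 124; total 309.
Next best feasible plan costs 325.

Minimum total cost: 309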